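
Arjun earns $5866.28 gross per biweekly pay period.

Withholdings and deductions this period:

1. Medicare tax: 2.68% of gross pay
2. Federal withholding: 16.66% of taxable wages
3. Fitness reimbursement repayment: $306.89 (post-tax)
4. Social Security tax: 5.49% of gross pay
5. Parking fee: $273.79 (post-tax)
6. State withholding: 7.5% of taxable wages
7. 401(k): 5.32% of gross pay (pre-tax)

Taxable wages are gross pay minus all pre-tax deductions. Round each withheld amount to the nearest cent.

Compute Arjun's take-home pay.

401(k): $5866.28 × 0.0532 = $312.09
Taxable wages = $5866.28 − $312.09 = $5554.19
Federal withholding: $5554.19 × 0.1666 = $925.33
State withholding: $5554.19 × 0.075 = $416.56
Social Security tax: $5866.28 × 0.0549 = $322.06
Medicare tax: $5866.28 × 0.0268 = $157.22
Fitness reimbursement repayment: $306.89
Parking fee: $273.79
Total deductions = $312.09 + $925.33 + $416.56 + $322.06 + $157.22 + $306.89 + $273.79 = $2713.94
Net pay = $5866.28 − $2713.94 = $3152.34

$3152.34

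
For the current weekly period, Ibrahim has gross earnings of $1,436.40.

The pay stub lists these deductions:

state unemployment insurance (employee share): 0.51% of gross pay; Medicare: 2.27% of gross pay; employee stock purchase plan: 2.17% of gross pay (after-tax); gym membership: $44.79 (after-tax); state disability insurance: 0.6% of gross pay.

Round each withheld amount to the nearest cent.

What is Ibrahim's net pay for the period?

Medicare: $1,436.40 × 0.0227 = $32.61
State unemployment insurance (employee share): $1,436.40 × 0.0051 = $7.33
State disability insurance: $1,436.40 × 0.006 = $8.62
Gym membership: $44.79
Employee stock purchase plan: $1,436.40 × 0.0217 = $31.17
Total deductions = $32.61 + $7.33 + $8.62 + $44.79 + $31.17 = $124.52
Net pay = $1,436.40 − $124.52 = $1,311.88

$1,311.88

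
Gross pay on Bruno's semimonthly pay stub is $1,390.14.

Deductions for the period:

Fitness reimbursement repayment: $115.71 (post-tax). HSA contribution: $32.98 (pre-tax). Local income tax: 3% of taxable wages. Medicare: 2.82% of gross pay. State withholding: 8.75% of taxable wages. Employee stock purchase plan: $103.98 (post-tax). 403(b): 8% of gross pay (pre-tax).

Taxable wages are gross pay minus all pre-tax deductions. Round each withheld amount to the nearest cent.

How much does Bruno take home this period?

403(b): $1,390.14 × 0.08 = $111.21
HSA contribution: $32.98
Pre-tax total = $111.21 + $32.98 = $144.19
Taxable wages = $1,390.14 − $144.19 = $1,245.95
State withholding: $1,245.95 × 0.0875 = $109.02
Local income tax: $1,245.95 × 0.03 = $37.38
Medicare: $1,390.14 × 0.0282 = $39.20
Employee stock purchase plan: $103.98
Fitness reimbursement repayment: $115.71
Total deductions = $111.21 + $32.98 + $109.02 + $37.38 + $39.20 + $103.98 + $115.71 = $549.48
Net pay = $1,390.14 − $549.48 = $840.66

$840.66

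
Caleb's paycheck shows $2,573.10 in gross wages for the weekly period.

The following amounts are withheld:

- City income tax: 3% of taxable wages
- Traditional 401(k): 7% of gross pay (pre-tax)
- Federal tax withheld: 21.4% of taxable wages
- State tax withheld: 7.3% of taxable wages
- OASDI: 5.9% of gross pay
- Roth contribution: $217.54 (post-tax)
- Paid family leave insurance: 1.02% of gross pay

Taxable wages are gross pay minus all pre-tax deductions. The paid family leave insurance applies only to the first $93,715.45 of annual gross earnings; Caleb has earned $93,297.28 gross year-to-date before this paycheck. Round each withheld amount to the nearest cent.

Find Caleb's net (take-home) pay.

Traditional 401(k): $2,573.10 × 0.07 = $180.12
Taxable wages = $2,573.10 − $180.12 = $2,392.98
Federal tax withheld: $2,392.98 × 0.214 = $512.10
State tax withheld: $2,392.98 × 0.073 = $174.69
City income tax: $2,392.98 × 0.03 = $71.79
Paid family leave insurance: only $93,715.45 − $93,297.28 = $418.17 of this check is subject → $418.17 × 0.0102 = $4.27
OASDI: $2,573.10 × 0.059 = $151.81
Roth contribution: $217.54
Total deductions = $180.12 + $512.10 + $174.69 + $71.79 + $4.27 + $151.81 + $217.54 = $1,312.32
Net pay = $2,573.10 − $1,312.32 = $1,260.78

$1,260.78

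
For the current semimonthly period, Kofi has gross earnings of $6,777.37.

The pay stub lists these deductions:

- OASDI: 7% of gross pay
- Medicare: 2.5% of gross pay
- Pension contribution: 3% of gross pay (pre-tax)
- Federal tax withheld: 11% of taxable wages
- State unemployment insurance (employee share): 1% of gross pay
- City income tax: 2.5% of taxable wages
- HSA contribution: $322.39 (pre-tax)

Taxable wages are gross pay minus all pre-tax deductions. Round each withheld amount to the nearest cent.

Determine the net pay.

$4,696.07

HSA contribution: $322.39
Pension contribution: $6,777.37 × 0.03 = $203.32
Pre-tax total = $322.39 + $203.32 = $525.71
Taxable wages = $6,777.37 − $525.71 = $6,251.66
Federal tax withheld: $6,251.66 × 0.11 = $687.68
City income tax: $6,251.66 × 0.025 = $156.29
State unemployment insurance (employee share): $6,777.37 × 0.01 = $67.77
OASDI: $6,777.37 × 0.07 = $474.42
Medicare: $6,777.37 × 0.025 = $169.43
Total deductions = $322.39 + $203.32 + $687.68 + $156.29 + $67.77 + $474.42 + $169.43 = $2,081.30
Net pay = $6,777.37 − $2,081.30 = $4,696.07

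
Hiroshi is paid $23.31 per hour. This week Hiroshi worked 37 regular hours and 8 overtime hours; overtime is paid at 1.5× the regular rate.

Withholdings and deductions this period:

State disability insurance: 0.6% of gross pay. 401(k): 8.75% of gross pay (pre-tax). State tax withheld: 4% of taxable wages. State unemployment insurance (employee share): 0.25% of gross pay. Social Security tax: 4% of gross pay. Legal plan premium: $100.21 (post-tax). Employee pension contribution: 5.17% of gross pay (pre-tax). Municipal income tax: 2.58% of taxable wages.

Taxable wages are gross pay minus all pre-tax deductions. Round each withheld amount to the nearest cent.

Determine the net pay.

Regular pay: 37 × $23.31 = $862.47
Overtime pay: 8 × $23.31 × 1.5 = $279.72
Gross pay = $862.47 + $279.72 = $1,142.19
401(k): $1,142.19 × 0.0875 = $99.94
Employee pension contribution: $1,142.19 × 0.0517 = $59.05
Pre-tax total = $99.94 + $59.05 = $158.99
Taxable wages = $1,142.19 − $158.99 = $983.20
Municipal income tax: $983.20 × 0.0258 = $25.37
State tax withheld: $983.20 × 0.04 = $39.33
State unemployment insurance (employee share): $1,142.19 × 0.0025 = $2.86
Social Security tax: $1,142.19 × 0.04 = $45.69
State disability insurance: $1,142.19 × 0.006 = $6.85
Legal plan premium: $100.21
Total deductions = $99.94 + $59.05 + $25.37 + $39.33 + $2.86 + $45.69 + $6.85 + $100.21 = $379.30
Net pay = $1,142.19 − $379.30 = $762.89

$762.89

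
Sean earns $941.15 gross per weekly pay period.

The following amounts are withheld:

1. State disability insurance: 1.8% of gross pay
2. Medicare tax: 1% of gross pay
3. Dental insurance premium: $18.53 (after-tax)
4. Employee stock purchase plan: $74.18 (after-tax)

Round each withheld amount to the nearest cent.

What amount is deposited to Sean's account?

State disability insurance: $941.15 × 0.018 = $16.94
Medicare tax: $941.15 × 0.01 = $9.41
Employee stock purchase plan: $74.18
Dental insurance premium: $18.53
Total deductions = $16.94 + $9.41 + $74.18 + $18.53 = $119.06
Net pay = $941.15 − $119.06 = $822.09

$822.09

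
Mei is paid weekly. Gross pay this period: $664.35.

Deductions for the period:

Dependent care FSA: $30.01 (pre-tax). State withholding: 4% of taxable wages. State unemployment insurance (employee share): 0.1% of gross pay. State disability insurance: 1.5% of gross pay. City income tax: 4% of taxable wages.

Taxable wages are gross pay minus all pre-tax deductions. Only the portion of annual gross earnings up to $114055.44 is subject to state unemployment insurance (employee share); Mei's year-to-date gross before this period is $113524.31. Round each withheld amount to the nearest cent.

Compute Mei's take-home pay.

$573.10

Dependent care FSA: $30.01
Taxable wages = $664.35 − $30.01 = $634.34
State withholding: $634.34 × 0.04 = $25.37
City income tax: $634.34 × 0.04 = $25.37
State disability insurance: $664.35 × 0.015 = $9.97
State unemployment insurance (employee share): only $114055.44 − $113524.31 = $531.13 of this check is subject → $531.13 × 0.001 = $0.53
Total deductions = $30.01 + $25.37 + $25.37 + $9.97 + $0.53 = $91.25
Net pay = $664.35 − $91.25 = $573.10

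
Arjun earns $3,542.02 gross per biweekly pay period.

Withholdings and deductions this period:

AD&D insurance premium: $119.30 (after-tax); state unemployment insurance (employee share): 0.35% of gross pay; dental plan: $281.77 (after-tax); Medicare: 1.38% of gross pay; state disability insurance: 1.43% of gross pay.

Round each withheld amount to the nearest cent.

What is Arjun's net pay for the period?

$3,029.02

Medicare: $3,542.02 × 0.0138 = $48.88
State unemployment insurance (employee share): $3,542.02 × 0.0035 = $12.40
State disability insurance: $3,542.02 × 0.0143 = $50.65
Dental plan: $281.77
AD&D insurance premium: $119.30
Total deductions = $48.88 + $12.40 + $50.65 + $281.77 + $119.30 = $513.00
Net pay = $3,542.02 − $513.00 = $3,029.02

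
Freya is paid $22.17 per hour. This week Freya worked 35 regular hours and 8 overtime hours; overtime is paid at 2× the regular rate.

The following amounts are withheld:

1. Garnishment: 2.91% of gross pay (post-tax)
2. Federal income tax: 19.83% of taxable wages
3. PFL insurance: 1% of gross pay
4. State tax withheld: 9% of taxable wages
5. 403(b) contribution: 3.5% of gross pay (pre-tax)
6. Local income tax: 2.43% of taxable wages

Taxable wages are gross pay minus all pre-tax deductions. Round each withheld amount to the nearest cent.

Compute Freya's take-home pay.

Regular pay: 35 × $22.17 = $775.95
Overtime pay: 8 × $22.17 × 2 = $354.72
Gross pay = $775.95 + $354.72 = $1,130.67
403(b) contribution: $1,130.67 × 0.035 = $39.57
Taxable wages = $1,130.67 − $39.57 = $1,091.10
Local income tax: $1,091.10 × 0.0243 = $26.51
State tax withheld: $1,091.10 × 0.09 = $98.20
Federal income tax: $1,091.10 × 0.1983 = $216.37
PFL insurance: $1,130.67 × 0.01 = $11.31
Garnishment: $1,130.67 × 0.0291 = $32.90
Total deductions = $39.57 + $26.51 + $98.20 + $216.37 + $11.31 + $32.90 = $424.86
Net pay = $1,130.67 − $424.86 = $705.81

$705.81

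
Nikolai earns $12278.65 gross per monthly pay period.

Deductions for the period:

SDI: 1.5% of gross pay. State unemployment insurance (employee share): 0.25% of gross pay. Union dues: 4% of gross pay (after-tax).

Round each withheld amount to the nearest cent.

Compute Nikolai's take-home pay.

$11572.62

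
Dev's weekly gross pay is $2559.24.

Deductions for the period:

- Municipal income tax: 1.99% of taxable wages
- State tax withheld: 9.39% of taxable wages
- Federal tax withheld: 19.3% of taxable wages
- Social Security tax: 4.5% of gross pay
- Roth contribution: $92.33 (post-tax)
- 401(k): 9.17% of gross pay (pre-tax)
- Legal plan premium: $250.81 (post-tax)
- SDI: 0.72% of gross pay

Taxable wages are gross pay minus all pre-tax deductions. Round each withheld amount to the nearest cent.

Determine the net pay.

401(k): $2559.24 × 0.0917 = $234.68
Taxable wages = $2559.24 − $234.68 = $2324.56
Municipal income tax: $2324.56 × 0.0199 = $46.26
Federal tax withheld: $2324.56 × 0.193 = $448.64
State tax withheld: $2324.56 × 0.0939 = $218.28
SDI: $2559.24 × 0.0072 = $18.43
Social Security tax: $2559.24 × 0.045 = $115.17
Roth contribution: $92.33
Legal plan premium: $250.81
Total deductions = $234.68 + $46.26 + $448.64 + $218.28 + $18.43 + $115.17 + $92.33 + $250.81 = $1424.60
Net pay = $2559.24 − $1424.60 = $1134.64

$1134.64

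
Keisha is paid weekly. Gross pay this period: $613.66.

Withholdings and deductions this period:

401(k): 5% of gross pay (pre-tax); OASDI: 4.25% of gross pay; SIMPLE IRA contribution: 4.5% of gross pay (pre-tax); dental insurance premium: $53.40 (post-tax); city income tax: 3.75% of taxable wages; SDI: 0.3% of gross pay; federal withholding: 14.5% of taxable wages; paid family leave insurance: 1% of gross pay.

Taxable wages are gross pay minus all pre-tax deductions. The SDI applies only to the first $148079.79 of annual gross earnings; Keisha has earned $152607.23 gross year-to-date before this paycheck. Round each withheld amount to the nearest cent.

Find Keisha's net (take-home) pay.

$368.39

SIMPLE IRA contribution: $613.66 × 0.045 = $27.61
401(k): $613.66 × 0.05 = $30.68
Pre-tax total = $27.61 + $30.68 = $58.29
Taxable wages = $613.66 − $58.29 = $555.37
Federal withholding: $555.37 × 0.145 = $80.53
City income tax: $555.37 × 0.0375 = $20.83
SDI: annual cap $148079.79 already reached (YTD $152607.23), so $0.00
Paid family leave insurance: $613.66 × 0.01 = $6.14
OASDI: $613.66 × 0.0425 = $26.08
Dental insurance premium: $53.40
Total deductions = $27.61 + $30.68 + $80.53 + $20.83 + $0.00 + $6.14 + $26.08 + $53.40 = $245.27
Net pay = $613.66 − $245.27 = $368.39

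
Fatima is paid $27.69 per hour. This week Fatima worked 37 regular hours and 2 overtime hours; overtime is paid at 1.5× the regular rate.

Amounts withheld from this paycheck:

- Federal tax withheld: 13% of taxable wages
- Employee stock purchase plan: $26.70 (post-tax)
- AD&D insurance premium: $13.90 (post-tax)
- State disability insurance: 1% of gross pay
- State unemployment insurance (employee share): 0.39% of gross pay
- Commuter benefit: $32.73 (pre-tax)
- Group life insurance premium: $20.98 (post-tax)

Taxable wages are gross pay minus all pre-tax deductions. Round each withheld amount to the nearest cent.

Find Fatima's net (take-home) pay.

$858.16

Regular pay: 37 × $27.69 = $1,024.53
Overtime pay: 2 × $27.69 × 1.5 = $83.07
Gross pay = $1,024.53 + $83.07 = $1,107.60
Commuter benefit: $32.73
Taxable wages = $1,107.60 − $32.73 = $1,074.87
Federal tax withheld: $1,074.87 × 0.13 = $139.73
State disability insurance: $1,107.60 × 0.01 = $11.08
State unemployment insurance (employee share): $1,107.60 × 0.0039 = $4.32
AD&D insurance premium: $13.90
Employee stock purchase plan: $26.70
Group life insurance premium: $20.98
Total deductions = $32.73 + $139.73 + $11.08 + $4.32 + $13.90 + $26.70 + $20.98 = $249.44
Net pay = $1,107.60 − $249.44 = $858.16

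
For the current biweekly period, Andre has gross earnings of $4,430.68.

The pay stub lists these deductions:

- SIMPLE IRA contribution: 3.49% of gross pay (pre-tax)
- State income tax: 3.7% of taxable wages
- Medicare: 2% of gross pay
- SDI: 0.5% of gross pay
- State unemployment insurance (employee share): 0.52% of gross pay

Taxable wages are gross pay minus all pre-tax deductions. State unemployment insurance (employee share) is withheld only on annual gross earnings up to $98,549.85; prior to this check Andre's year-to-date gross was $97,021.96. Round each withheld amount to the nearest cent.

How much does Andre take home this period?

$3,999.13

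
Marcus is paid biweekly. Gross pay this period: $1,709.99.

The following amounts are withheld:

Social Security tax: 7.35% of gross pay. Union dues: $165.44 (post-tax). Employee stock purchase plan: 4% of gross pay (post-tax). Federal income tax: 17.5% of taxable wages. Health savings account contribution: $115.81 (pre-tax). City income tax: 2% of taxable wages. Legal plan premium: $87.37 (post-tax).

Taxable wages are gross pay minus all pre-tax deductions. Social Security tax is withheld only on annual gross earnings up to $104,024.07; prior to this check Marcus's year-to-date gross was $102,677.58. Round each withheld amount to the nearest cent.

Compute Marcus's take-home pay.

$863.14

Health savings account contribution: $115.81
Taxable wages = $1,709.99 − $115.81 = $1,594.18
City income tax: $1,594.18 × 0.02 = $31.88
Federal income tax: $1,594.18 × 0.175 = $278.98
Social Security tax: only $104,024.07 − $102,677.58 = $1,346.49 of this check is subject → $1,346.49 × 0.0735 = $98.97
Employee stock purchase plan: $1,709.99 × 0.04 = $68.40
Union dues: $165.44
Legal plan premium: $87.37
Total deductions = $115.81 + $31.88 + $278.98 + $98.97 + $68.40 + $165.44 + $87.37 = $846.85
Net pay = $1,709.99 − $846.85 = $863.14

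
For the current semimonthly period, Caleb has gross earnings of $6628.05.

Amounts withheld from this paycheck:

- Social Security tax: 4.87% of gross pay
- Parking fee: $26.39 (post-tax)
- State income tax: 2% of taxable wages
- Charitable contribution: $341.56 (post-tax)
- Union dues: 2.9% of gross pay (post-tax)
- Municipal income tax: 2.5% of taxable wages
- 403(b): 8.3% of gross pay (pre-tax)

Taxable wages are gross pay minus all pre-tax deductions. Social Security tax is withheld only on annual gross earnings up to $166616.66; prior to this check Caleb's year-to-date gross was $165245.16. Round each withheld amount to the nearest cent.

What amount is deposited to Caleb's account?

403(b): $6628.05 × 0.083 = $550.13
Taxable wages = $6628.05 − $550.13 = $6077.92
State income tax: $6077.92 × 0.02 = $121.56
Municipal income tax: $6077.92 × 0.025 = $151.95
Social Security tax: only $166616.66 − $165245.16 = $1371.50 of this check is subject → $1371.50 × 0.0487 = $66.79
Charitable contribution: $341.56
Parking fee: $26.39
Union dues: $6628.05 × 0.029 = $192.21
Total deductions = $550.13 + $121.56 + $151.95 + $66.79 + $341.56 + $26.39 + $192.21 = $1450.59
Net pay = $6628.05 − $1450.59 = $5177.46

$5177.46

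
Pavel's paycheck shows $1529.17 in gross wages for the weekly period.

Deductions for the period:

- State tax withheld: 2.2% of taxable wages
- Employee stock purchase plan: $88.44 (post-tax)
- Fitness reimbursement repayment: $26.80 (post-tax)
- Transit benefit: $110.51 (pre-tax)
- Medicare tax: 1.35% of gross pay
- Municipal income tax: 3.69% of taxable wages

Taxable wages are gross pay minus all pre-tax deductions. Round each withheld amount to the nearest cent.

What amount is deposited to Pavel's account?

$1199.22

Transit benefit: $110.51
Taxable wages = $1529.17 − $110.51 = $1418.66
Municipal income tax: $1418.66 × 0.0369 = $52.35
State tax withheld: $1418.66 × 0.022 = $31.21
Medicare tax: $1529.17 × 0.0135 = $20.64
Employee stock purchase plan: $88.44
Fitness reimbursement repayment: $26.80
Total deductions = $110.51 + $52.35 + $31.21 + $20.64 + $88.44 + $26.80 = $329.95
Net pay = $1529.17 − $329.95 = $1199.22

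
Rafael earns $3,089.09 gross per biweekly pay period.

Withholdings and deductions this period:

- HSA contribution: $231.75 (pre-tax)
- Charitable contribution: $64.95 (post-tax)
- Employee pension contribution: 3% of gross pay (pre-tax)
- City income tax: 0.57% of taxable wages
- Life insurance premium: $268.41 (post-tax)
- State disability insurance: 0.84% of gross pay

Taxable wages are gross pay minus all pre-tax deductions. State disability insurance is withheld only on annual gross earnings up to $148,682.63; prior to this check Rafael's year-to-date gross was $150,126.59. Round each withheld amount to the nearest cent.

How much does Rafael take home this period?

Employee pension contribution: $3,089.09 × 0.03 = $92.67
HSA contribution: $231.75
Pre-tax total = $92.67 + $231.75 = $324.42
Taxable wages = $3,089.09 − $324.42 = $2,764.67
City income tax: $2,764.67 × 0.0057 = $15.76
State disability insurance: annual cap $148,682.63 already reached (YTD $150,126.59), so $0.00
Charitable contribution: $64.95
Life insurance premium: $268.41
Total deductions = $92.67 + $231.75 + $15.76 + $0.00 + $64.95 + $268.41 = $673.54
Net pay = $3,089.09 − $673.54 = $2,415.55

$2,415.55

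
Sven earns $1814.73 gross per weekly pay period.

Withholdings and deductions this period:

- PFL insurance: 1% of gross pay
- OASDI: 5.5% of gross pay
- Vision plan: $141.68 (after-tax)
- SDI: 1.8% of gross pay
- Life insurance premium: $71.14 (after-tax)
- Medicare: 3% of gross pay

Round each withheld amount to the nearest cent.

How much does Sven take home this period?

SDI: $1814.73 × 0.018 = $32.67
Medicare: $1814.73 × 0.03 = $54.44
OASDI: $1814.73 × 0.055 = $99.81
PFL insurance: $1814.73 × 0.01 = $18.15
Life insurance premium: $71.14
Vision plan: $141.68
Total deductions = $32.67 + $54.44 + $99.81 + $18.15 + $71.14 + $141.68 = $417.89
Net pay = $1814.73 − $417.89 = $1396.84

$1396.84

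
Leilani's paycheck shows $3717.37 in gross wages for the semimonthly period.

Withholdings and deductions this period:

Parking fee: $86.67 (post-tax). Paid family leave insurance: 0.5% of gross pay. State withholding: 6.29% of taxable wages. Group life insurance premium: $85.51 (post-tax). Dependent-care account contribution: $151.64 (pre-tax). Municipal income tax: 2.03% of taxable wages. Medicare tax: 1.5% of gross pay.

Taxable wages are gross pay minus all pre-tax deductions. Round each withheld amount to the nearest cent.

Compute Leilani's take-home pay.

$3022.54

Dependent-care account contribution: $151.64
Taxable wages = $3717.37 − $151.64 = $3565.73
State withholding: $3565.73 × 0.0629 = $224.28
Municipal income tax: $3565.73 × 0.0203 = $72.38
Medicare tax: $3717.37 × 0.015 = $55.76
Paid family leave insurance: $3717.37 × 0.005 = $18.59
Parking fee: $86.67
Group life insurance premium: $85.51
Total deductions = $151.64 + $224.28 + $72.38 + $55.76 + $18.59 + $86.67 + $85.51 = $694.83
Net pay = $3717.37 − $694.83 = $3022.54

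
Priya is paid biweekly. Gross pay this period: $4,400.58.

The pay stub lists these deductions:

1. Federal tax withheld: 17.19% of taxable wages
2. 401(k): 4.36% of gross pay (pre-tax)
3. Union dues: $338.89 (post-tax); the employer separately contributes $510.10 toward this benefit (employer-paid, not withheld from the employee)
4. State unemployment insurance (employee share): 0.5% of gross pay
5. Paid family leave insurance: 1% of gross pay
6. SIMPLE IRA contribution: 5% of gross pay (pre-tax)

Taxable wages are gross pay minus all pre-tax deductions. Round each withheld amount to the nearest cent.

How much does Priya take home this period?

401(k): $4,400.58 × 0.0436 = $191.87
SIMPLE IRA contribution: $4,400.58 × 0.05 = $220.03
Pre-tax total = $191.87 + $220.03 = $411.90
Taxable wages = $4,400.58 − $411.90 = $3,988.68
Federal tax withheld: $3,988.68 × 0.1719 = $685.65
State unemployment insurance (employee share): $4,400.58 × 0.005 = $22.00
Paid family leave insurance: $4,400.58 × 0.01 = $44.01
Union dues: $338.89
(Employer's $510.10 toward union dues is not withheld from the employee.)
Total deductions = $191.87 + $220.03 + $685.65 + $22.00 + $44.01 + $338.89 = $1,502.45
Net pay = $4,400.58 − $1,502.45 = $2,898.13

$2,898.13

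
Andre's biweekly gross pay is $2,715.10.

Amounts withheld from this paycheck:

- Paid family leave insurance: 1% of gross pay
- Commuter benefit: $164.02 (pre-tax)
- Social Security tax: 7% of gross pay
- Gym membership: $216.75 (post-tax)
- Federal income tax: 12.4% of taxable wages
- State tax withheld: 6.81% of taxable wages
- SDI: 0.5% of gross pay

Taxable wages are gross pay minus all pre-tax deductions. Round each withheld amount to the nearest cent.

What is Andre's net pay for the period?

Commuter benefit: $164.02
Taxable wages = $2,715.10 − $164.02 = $2,551.08
Federal income tax: $2,551.08 × 0.124 = $316.33
State tax withheld: $2,551.08 × 0.0681 = $173.73
Social Security tax: $2,715.10 × 0.07 = $190.06
Paid family leave insurance: $2,715.10 × 0.01 = $27.15
SDI: $2,715.10 × 0.005 = $13.58
Gym membership: $216.75
Total deductions = $164.02 + $316.33 + $173.73 + $190.06 + $27.15 + $13.58 + $216.75 = $1,101.62
Net pay = $2,715.10 − $1,101.62 = $1,613.48

$1,613.48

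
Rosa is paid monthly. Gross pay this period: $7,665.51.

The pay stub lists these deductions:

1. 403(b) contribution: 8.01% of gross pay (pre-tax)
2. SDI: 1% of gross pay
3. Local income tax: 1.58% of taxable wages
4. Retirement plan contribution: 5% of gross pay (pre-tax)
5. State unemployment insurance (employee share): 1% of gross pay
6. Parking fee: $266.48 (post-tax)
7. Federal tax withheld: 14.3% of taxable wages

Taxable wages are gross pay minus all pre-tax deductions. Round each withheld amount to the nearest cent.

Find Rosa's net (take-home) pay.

403(b) contribution: $7,665.51 × 0.0801 = $614.01
Retirement plan contribution: $7,665.51 × 0.05 = $383.28
Pre-tax total = $614.01 + $383.28 = $997.29
Taxable wages = $7,665.51 − $997.29 = $6,668.22
Federal tax withheld: $6,668.22 × 0.143 = $953.56
Local income tax: $6,668.22 × 0.0158 = $105.36
SDI: $7,665.51 × 0.01 = $76.66
State unemployment insurance (employee share): $7,665.51 × 0.01 = $76.66
Parking fee: $266.48
Total deductions = $614.01 + $383.28 + $953.56 + $105.36 + $76.66 + $76.66 + $266.48 = $2,476.01
Net pay = $7,665.51 − $2,476.01 = $5,189.50

$5,189.50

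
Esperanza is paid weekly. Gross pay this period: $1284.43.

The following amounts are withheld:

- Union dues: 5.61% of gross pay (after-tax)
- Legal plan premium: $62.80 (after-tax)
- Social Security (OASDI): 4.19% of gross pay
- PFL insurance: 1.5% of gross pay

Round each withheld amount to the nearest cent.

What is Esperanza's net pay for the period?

PFL insurance: $1284.43 × 0.015 = $19.27
Social Security (OASDI): $1284.43 × 0.0419 = $53.82
Union dues: $1284.43 × 0.0561 = $72.06
Legal plan premium: $62.80
Total deductions = $19.27 + $53.82 + $72.06 + $62.80 = $207.95
Net pay = $1284.43 − $207.95 = $1076.48

$1076.48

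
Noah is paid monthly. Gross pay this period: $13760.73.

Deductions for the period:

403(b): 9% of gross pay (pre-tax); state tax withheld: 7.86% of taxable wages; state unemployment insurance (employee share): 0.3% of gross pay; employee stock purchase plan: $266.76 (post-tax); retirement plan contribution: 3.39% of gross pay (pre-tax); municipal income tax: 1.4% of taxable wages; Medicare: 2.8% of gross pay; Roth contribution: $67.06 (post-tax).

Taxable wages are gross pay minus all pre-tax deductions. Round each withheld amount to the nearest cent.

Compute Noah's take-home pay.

403(b): $13760.73 × 0.09 = $1238.47
Retirement plan contribution: $13760.73 × 0.0339 = $466.49
Pre-tax total = $1238.47 + $466.49 = $1704.96
Taxable wages = $13760.73 − $1704.96 = $12055.77
Municipal income tax: $12055.77 × 0.014 = $168.78
State tax withheld: $12055.77 × 0.0786 = $947.58
State unemployment insurance (employee share): $13760.73 × 0.003 = $41.28
Medicare: $13760.73 × 0.028 = $385.30
Employee stock purchase plan: $266.76
Roth contribution: $67.06
Total deductions = $1238.47 + $466.49 + $168.78 + $947.58 + $41.28 + $385.30 + $266.76 + $67.06 = $3581.72
Net pay = $13760.73 − $3581.72 = $10179.01

$10179.01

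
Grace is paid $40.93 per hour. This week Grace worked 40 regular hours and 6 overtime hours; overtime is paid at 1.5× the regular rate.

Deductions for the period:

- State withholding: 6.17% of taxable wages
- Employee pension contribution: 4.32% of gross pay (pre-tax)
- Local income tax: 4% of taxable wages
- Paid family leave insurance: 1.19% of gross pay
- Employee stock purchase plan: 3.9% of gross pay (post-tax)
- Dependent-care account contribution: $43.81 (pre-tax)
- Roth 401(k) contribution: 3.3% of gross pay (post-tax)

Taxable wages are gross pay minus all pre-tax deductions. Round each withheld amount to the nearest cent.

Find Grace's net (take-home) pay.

Regular pay: 40 × $40.93 = $1637.20
Overtime pay: 6 × $40.93 × 1.5 = $368.37
Gross pay = $1637.20 + $368.37 = $2005.57
Employee pension contribution: $2005.57 × 0.0432 = $86.64
Dependent-care account contribution: $43.81
Pre-tax total = $86.64 + $43.81 = $130.45
Taxable wages = $2005.57 − $130.45 = $1875.12
State withholding: $1875.12 × 0.0617 = $115.69
Local income tax: $1875.12 × 0.04 = $75.00
Paid family leave insurance: $2005.57 × 0.0119 = $23.87
Employee stock purchase plan: $2005.57 × 0.039 = $78.22
Roth 401(k) contribution: $2005.57 × 0.033 = $66.18
Total deductions = $86.64 + $43.81 + $115.69 + $75.00 + $23.87 + $78.22 + $66.18 = $489.41
Net pay = $2005.57 − $489.41 = $1516.16

$1516.16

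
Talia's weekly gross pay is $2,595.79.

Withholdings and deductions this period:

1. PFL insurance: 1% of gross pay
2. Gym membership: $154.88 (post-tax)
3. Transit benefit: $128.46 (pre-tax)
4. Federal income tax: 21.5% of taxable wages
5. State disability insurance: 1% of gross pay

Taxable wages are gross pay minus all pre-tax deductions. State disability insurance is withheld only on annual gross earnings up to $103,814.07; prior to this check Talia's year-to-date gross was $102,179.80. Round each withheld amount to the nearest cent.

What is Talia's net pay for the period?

$1,739.67

Transit benefit: $128.46
Taxable wages = $2,595.79 − $128.46 = $2,467.33
Federal income tax: $2,467.33 × 0.215 = $530.48
PFL insurance: $2,595.79 × 0.01 = $25.96
State disability insurance: only $103,814.07 − $102,179.80 = $1,634.27 of this check is subject → $1,634.27 × 0.01 = $16.34
Gym membership: $154.88
Total deductions = $128.46 + $530.48 + $25.96 + $16.34 + $154.88 = $856.12
Net pay = $2,595.79 − $856.12 = $1,739.67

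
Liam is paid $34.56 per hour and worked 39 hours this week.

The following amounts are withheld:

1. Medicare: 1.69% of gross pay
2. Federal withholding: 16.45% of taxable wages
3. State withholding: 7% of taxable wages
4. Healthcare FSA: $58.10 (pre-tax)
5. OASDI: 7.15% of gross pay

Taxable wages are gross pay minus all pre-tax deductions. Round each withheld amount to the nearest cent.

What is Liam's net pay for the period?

$868.15

Gross pay: 39 × $34.56 = $1,347.84
Healthcare FSA: $58.10
Taxable wages = $1,347.84 − $58.10 = $1,289.74
Federal withholding: $1,289.74 × 0.1645 = $212.16
State withholding: $1,289.74 × 0.07 = $90.28
Medicare: $1,347.84 × 0.0169 = $22.78
OASDI: $1,347.84 × 0.0715 = $96.37
Total deductions = $58.10 + $212.16 + $90.28 + $22.78 + $96.37 = $479.69
Net pay = $1,347.84 − $479.69 = $868.15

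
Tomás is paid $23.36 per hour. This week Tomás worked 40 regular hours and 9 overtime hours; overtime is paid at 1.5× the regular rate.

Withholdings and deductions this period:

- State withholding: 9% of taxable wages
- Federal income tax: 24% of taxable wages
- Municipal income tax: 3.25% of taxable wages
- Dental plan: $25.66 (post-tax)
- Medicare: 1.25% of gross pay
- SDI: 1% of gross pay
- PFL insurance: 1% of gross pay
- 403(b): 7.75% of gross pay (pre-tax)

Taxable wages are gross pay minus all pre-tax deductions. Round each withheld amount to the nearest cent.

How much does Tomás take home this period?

Regular pay: 40 × $23.36 = $934.40
Overtime pay: 9 × $23.36 × 1.5 = $315.36
Gross pay = $934.40 + $315.36 = $1,249.76
403(b): $1,249.76 × 0.0775 = $96.86
Taxable wages = $1,249.76 − $96.86 = $1,152.90
Federal income tax: $1,152.90 × 0.24 = $276.70
Municipal income tax: $1,152.90 × 0.0325 = $37.47
State withholding: $1,152.90 × 0.09 = $103.76
SDI: $1,249.76 × 0.01 = $12.50
PFL insurance: $1,249.76 × 0.01 = $12.50
Medicare: $1,249.76 × 0.0125 = $15.62
Dental plan: $25.66
Total deductions = $96.86 + $276.70 + $37.47 + $103.76 + $12.50 + $12.50 + $15.62 + $25.66 = $581.07
Net pay = $1,249.76 − $581.07 = $668.69

$668.69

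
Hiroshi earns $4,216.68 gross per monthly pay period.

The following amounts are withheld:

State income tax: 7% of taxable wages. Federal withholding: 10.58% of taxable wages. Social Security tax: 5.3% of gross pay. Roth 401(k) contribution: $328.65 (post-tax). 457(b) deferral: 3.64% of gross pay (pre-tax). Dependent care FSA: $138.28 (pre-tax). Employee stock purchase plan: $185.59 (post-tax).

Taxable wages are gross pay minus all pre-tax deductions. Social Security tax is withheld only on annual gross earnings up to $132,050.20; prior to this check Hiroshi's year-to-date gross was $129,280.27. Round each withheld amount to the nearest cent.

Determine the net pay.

$2,573.86

Dependent care FSA: $138.28
457(b) deferral: $4,216.68 × 0.0364 = $153.49
Pre-tax total = $138.28 + $153.49 = $291.77
Taxable wages = $4,216.68 − $291.77 = $3,924.91
State income tax: $3,924.91 × 0.07 = $274.74
Federal withholding: $3,924.91 × 0.1058 = $415.26
Social Security tax: only $132,050.20 − $129,280.27 = $2,769.93 of this check is subject → $2,769.93 × 0.053 = $146.81
Roth 401(k) contribution: $328.65
Employee stock purchase plan: $185.59
Total deductions = $138.28 + $153.49 + $274.74 + $415.26 + $146.81 + $328.65 + $185.59 = $1,642.82
Net pay = $4,216.68 − $1,642.82 = $2,573.86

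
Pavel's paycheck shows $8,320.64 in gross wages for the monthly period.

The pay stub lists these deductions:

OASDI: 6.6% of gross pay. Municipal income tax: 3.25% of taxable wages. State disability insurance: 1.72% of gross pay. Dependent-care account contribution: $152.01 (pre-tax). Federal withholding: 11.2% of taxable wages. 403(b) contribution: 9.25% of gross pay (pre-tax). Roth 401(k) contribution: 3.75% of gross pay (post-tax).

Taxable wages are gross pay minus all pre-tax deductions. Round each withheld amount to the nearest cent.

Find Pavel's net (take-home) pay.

$5,325.52

403(b) contribution: $8,320.64 × 0.0925 = $769.66
Dependent-care account contribution: $152.01
Pre-tax total = $769.66 + $152.01 = $921.67
Taxable wages = $8,320.64 − $921.67 = $7,398.97
Municipal income tax: $7,398.97 × 0.0325 = $240.47
Federal withholding: $7,398.97 × 0.112 = $828.68
State disability insurance: $8,320.64 × 0.0172 = $143.12
OASDI: $8,320.64 × 0.066 = $549.16
Roth 401(k) contribution: $8,320.64 × 0.0375 = $312.02
Total deductions = $769.66 + $152.01 + $240.47 + $828.68 + $143.12 + $549.16 + $312.02 = $2,995.12
Net pay = $8,320.64 − $2,995.12 = $5,325.52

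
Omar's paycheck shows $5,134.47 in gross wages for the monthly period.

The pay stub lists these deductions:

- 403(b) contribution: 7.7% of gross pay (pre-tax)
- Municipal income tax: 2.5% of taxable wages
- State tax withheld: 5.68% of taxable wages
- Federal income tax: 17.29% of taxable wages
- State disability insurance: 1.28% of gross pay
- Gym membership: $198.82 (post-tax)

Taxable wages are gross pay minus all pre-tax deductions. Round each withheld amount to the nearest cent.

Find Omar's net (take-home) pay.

403(b) contribution: $5,134.47 × 0.077 = $395.35
Taxable wages = $5,134.47 − $395.35 = $4,739.12
Federal income tax: $4,739.12 × 0.1729 = $819.39
Municipal income tax: $4,739.12 × 0.025 = $118.48
State tax withheld: $4,739.12 × 0.0568 = $269.18
State disability insurance: $5,134.47 × 0.0128 = $65.72
Gym membership: $198.82
Total deductions = $395.35 + $819.39 + $118.48 + $269.18 + $65.72 + $198.82 = $1,866.94
Net pay = $5,134.47 − $1,866.94 = $3,267.53

$3,267.53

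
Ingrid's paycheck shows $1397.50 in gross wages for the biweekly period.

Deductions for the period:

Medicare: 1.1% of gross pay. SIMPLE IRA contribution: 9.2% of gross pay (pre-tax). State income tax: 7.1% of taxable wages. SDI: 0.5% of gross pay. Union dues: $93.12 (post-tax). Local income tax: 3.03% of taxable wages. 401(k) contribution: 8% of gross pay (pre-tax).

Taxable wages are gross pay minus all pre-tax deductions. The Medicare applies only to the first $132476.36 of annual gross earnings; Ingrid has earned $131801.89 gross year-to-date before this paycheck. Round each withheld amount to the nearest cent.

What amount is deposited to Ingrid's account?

$932.38

401(k) contribution: $1397.50 × 0.08 = $111.80
SIMPLE IRA contribution: $1397.50 × 0.092 = $128.57
Pre-tax total = $111.80 + $128.57 = $240.37
Taxable wages = $1397.50 − $240.37 = $1157.13
Local income tax: $1157.13 × 0.0303 = $35.06
State income tax: $1157.13 × 0.071 = $82.16
SDI: $1397.50 × 0.005 = $6.99
Medicare: only $132476.36 − $131801.89 = $674.47 of this check is subject → $674.47 × 0.011 = $7.42
Union dues: $93.12
Total deductions = $111.80 + $128.57 + $35.06 + $82.16 + $6.99 + $7.42 + $93.12 = $465.12
Net pay = $1397.50 − $465.12 = $932.38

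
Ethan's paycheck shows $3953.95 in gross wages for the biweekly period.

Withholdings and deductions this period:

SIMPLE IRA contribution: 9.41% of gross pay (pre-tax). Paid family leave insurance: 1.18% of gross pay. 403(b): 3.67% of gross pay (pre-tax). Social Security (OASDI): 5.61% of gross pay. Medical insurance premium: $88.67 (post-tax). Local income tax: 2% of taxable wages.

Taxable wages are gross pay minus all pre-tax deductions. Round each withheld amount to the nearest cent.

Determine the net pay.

$3010.88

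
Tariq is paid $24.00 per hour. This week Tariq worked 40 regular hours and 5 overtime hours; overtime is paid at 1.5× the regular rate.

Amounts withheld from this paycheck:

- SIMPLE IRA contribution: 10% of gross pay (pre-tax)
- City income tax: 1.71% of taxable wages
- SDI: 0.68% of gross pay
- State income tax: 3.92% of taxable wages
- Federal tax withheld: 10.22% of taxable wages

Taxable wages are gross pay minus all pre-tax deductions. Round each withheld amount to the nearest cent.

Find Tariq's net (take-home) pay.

$855.63

Regular pay: 40 × $24.00 = $960.00
Overtime pay: 5 × $24.00 × 1.5 = $180.00
Gross pay = $960.00 + $180.00 = $1140.00
SIMPLE IRA contribution: $1140.00 × 0.1 = $114.00
Taxable wages = $1140.00 − $114.00 = $1026.00
State income tax: $1026.00 × 0.0392 = $40.22
City income tax: $1026.00 × 0.0171 = $17.54
Federal tax withheld: $1026.00 × 0.1022 = $104.86
SDI: $1140.00 × 0.0068 = $7.75
Total deductions = $114.00 + $40.22 + $17.54 + $104.86 + $7.75 = $284.37
Net pay = $1140.00 − $284.37 = $855.63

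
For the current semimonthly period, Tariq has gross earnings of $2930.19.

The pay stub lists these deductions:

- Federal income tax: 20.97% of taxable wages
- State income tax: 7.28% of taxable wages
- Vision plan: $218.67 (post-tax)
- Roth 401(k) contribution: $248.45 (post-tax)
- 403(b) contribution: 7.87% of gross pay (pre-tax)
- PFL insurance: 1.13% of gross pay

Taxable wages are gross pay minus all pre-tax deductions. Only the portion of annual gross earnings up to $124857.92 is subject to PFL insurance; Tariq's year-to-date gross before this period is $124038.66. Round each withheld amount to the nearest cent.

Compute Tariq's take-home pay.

403(b) contribution: $2930.19 × 0.0787 = $230.61
Taxable wages = $2930.19 − $230.61 = $2699.58
Federal income tax: $2699.58 × 0.2097 = $566.10
State income tax: $2699.58 × 0.0728 = $196.53
PFL insurance: only $124857.92 − $124038.66 = $819.26 of this check is subject → $819.26 × 0.0113 = $9.26
Roth 401(k) contribution: $248.45
Vision plan: $218.67
Total deductions = $230.61 + $566.10 + $196.53 + $9.26 + $248.45 + $218.67 = $1469.62
Net pay = $2930.19 − $1469.62 = $1460.57

$1460.57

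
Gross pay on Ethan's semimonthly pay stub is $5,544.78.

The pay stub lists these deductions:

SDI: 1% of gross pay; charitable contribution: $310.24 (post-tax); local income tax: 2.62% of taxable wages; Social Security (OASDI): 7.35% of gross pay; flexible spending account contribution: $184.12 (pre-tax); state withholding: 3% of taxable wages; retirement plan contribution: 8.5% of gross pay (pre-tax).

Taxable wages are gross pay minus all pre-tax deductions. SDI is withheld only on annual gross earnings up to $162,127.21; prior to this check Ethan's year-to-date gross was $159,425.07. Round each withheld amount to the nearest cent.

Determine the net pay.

Retirement plan contribution: $5,544.78 × 0.085 = $471.31
Flexible spending account contribution: $184.12
Pre-tax total = $471.31 + $184.12 = $655.43
Taxable wages = $5,544.78 − $655.43 = $4,889.35
State withholding: $4,889.35 × 0.03 = $146.68
Local income tax: $4,889.35 × 0.0262 = $128.10
SDI: only $162,127.21 − $159,425.07 = $2,702.14 of this check is subject → $2,702.14 × 0.01 = $27.02
Social Security (OASDI): $5,544.78 × 0.0735 = $407.54
Charitable contribution: $310.24
Total deductions = $471.31 + $184.12 + $146.68 + $128.10 + $27.02 + $407.54 + $310.24 = $1,675.01
Net pay = $5,544.78 − $1,675.01 = $3,869.77

$3,869.77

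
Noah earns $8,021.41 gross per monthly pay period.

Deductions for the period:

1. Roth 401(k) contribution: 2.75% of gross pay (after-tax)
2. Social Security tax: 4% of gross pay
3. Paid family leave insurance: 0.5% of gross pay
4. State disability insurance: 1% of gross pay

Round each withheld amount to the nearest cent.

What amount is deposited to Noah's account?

Social Security tax: $8,021.41 × 0.04 = $320.86
State disability insurance: $8,021.41 × 0.01 = $80.21
Paid family leave insurance: $8,021.41 × 0.005 = $40.11
Roth 401(k) contribution: $8,021.41 × 0.0275 = $220.59
Total deductions = $320.86 + $80.21 + $40.11 + $220.59 = $661.77
Net pay = $8,021.41 − $661.77 = $7,359.64

$7,359.64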